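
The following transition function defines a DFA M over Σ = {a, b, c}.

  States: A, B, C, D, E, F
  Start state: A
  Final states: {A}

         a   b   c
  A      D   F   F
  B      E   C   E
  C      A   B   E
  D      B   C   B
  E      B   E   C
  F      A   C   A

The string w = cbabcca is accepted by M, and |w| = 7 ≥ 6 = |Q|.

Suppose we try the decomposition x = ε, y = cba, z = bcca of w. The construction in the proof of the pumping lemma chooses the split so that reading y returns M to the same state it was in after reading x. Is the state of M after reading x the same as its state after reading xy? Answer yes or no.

Run of M on the first 3 characters of w = c b a:
  step 0: A  (start)
  step 1: F  (read c: A→F)
  step 2: C  (read b: F→C)
  step 3: A  (read a: C→A)

After x (step 0): A. After xy (step 3): A.
They match, so y = cba drives M around a cycle from A back to itself; pumping y any number of times keeps M in A before reading z, and xyⁱz ∈ L(M) for every i ≥ 0.

yes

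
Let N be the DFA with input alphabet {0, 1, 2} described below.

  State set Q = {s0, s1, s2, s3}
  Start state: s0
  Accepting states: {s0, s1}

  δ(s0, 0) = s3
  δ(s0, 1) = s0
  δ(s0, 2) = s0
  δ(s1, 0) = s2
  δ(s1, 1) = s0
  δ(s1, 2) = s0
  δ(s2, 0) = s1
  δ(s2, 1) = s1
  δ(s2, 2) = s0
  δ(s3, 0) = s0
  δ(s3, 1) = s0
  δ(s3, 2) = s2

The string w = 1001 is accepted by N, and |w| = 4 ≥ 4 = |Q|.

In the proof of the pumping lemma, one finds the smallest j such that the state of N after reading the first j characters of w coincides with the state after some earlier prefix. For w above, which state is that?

s0

State sequence: s0 -1-> s0 -0-> s3 -0-> s0 -1-> s0
First repeat at step 1: s0 was already visited.

The earliest repeat is at step j = 1: N is in s0, which it already visited at step i = 0.
Pumping length from the standard proof: p = 4 (the number of states). The repeated state found above gives |xy| = j ≤ 4 and |y| = j − i ≥ 1.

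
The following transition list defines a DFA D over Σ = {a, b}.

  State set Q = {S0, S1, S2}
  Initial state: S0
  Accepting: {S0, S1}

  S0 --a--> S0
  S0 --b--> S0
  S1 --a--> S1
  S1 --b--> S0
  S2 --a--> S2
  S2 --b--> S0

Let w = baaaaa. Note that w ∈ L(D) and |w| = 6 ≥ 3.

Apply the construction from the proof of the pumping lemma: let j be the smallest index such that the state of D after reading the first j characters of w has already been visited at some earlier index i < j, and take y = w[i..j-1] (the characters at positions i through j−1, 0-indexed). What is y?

Run of D on w = b a a a a a:
  step 0: S0  (start)
  step 1: S0  (read b: S0→S0)   ← first repeat (S0 seen earlier)
  step 2: S0  (read a: S0→S0)
  step 3: S0  (read a: S0→S0)
  step 4: S0  (read a: S0→S0)
  step 5: S0  (read a: S0→S0)
  step 6: S0  (read a: S0→S0)

So i = 0, j = 1, giving x = w[0:0] = ε, y = w[0:1] = b, z = w[1:6] = aaaaa.
Check: |xy| = 1 ≤ 3 and |y| = 1 ≥ 1. Reading y takes D from S0 back to S0, so every xyⁱz is accepted.
Pumping length from the standard proof: p = 3 (the number of states). The repeated state found above gives |xy| = j ≤ 3 and |y| = j − i ≥ 1.

b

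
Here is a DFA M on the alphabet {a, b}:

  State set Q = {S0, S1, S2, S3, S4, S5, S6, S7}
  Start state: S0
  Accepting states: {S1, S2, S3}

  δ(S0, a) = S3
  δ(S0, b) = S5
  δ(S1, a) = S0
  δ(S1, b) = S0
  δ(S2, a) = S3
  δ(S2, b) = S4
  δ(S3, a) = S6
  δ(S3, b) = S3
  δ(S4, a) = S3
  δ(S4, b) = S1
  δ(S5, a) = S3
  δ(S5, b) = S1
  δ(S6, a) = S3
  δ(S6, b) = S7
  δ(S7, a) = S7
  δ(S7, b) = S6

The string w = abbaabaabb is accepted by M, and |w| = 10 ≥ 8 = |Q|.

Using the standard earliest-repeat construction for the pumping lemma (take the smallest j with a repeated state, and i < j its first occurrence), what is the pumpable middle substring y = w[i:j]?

b

Run of M on w = a b b a a b a a b b:
  step 0: S0  (start)
  step 1: S3  (read a: S0→S3)
  step 2: S3  (read b: S3→S3)   ← first repeat (S3 seen earlier)
  step 3: S3  (read b: S3→S3)
  step 4: S6  (read a: S3→S6)
  step 5: S3  (read a: S6→S3)
  step 6: S3  (read b: S3→S3)
  step 7: S6  (read a: S3→S6)
  step 8: S3  (read a: S6→S3)
  step 9: S3  (read b: S3→S3)
  step 10: S3  (read b: S3→S3)

So i = 1, j = 2, giving x = w[0:1] = a, y = w[1:2] = b, z = w[2:10] = baabaabb.
Check: |xy| = 2 ≤ 8 and |y| = 1 ≥ 1. Reading y takes M from S3 back to S3, so every xyⁱz is accepted.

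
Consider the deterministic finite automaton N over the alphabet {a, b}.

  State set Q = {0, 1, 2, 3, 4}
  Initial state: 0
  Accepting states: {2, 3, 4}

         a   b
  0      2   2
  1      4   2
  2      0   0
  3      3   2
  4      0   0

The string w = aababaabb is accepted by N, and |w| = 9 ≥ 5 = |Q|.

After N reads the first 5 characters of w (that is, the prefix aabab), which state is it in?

State sequence: 0 -a-> 2 -a-> 0 -b-> 2 -a-> 0 -b-> 2

After reading 5 characters, N is in state 2.

2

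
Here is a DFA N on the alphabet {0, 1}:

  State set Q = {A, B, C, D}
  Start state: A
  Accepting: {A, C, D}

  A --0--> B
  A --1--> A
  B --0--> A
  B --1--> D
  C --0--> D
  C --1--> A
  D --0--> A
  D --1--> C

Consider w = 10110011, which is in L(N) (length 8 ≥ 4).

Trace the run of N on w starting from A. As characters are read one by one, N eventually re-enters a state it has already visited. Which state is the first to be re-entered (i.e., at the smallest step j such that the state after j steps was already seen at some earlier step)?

Run of N on w = 1 0 1 1 0 0 1 1:
  step 0: A  (start)
  step 1: A  (read 1: A→A)   ← first repeat (A seen earlier)
  step 2: B  (read 0: A→B)
  step 3: D  (read 1: B→D)
  step 4: C  (read 1: D→C)
  step 5: D  (read 0: C→D)
  step 6: A  (read 0: D→A)
  step 7: A  (read 1: A→A)
  step 8: A  (read 1: A→A)

The earliest repeat is at step j = 1: N is in A, which it already visited at step i = 0.
The DFA has 4 states, so the proof of the pumping lemma guarantees a repeated state among the first 4+1 visited; the segment between the two visits is the pumpable y.

A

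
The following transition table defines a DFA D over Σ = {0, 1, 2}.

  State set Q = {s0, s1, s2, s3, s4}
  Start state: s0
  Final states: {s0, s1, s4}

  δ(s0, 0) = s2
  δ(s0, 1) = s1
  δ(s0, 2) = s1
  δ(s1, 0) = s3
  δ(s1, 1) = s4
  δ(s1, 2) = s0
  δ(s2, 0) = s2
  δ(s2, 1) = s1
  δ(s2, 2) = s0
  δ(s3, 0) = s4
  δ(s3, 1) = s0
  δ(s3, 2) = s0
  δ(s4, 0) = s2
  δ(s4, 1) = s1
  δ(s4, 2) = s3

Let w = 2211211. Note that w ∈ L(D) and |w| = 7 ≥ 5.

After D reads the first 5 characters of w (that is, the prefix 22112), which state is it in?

s3

Run of D on the first 5 characters of w = 2 2 1 1 2:
  step 0: s0  (start)
  step 1: s1  (read 2: s0→s1)
  step 2: s0  (read 2: s1→s0)
  step 3: s1  (read 1: s0→s1)
  step 4: s4  (read 1: s1→s4)
  step 5: s3  (read 2: s4→s3)

After reading 5 characters, D is in state s3.
(This kind of state-tracing is the core of the pumping-lemma construction: with 5 states, pigeonhole forces a repeat within the first 5 steps.)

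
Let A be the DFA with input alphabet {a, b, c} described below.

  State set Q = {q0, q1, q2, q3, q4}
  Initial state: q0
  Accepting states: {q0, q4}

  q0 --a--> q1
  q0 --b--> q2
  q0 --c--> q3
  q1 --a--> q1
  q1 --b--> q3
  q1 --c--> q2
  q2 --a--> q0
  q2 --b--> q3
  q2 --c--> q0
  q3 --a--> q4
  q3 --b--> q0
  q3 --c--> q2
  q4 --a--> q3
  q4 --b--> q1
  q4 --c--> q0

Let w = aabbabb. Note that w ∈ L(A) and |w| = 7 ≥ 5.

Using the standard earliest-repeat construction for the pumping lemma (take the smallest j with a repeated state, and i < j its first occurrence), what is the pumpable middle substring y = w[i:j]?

Run of A on w = a a b b a b b:
  step 0: q0  (start)
  step 1: q1  (read a: q0→q1)
  step 2: q1  (read a: q1→q1)   ← first repeat (q1 seen earlier)
  step 3: q3  (read b: q1→q3)
  step 4: q0  (read b: q3→q0)
  step 5: q1  (read a: q0→q1)
  step 6: q3  (read b: q1→q3)
  step 7: q0  (read b: q3→q0)

So i = 1, j = 2, giving x = w[0:1] = a, y = w[1:2] = a, z = w[2:7] = bbabb.
Check: |xy| = 2 ≤ 5 and |y| = 1 ≥ 1. Reading y takes A from q1 back to q1, so every xyⁱz is accepted.

a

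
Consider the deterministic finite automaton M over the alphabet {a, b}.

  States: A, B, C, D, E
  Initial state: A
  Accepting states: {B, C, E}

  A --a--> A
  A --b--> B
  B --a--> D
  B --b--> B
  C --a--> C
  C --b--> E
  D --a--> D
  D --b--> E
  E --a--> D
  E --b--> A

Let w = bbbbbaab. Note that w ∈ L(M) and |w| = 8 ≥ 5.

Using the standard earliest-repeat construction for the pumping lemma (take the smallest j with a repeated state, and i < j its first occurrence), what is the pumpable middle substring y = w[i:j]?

b

State sequence: A -b-> B -b-> B -b-> B -b-> B -b-> B -a-> D -a-> D -b-> E
First repeat at step 2: B was already visited.

So i = 1, j = 2, giving x = w[0:1] = b, y = w[1:2] = b, z = w[2:8] = bbbaab.
Check: |xy| = 2 ≤ 5 and |y| = 1 ≥ 1. Reading y takes M from B back to B, so every xyⁱz is accepted.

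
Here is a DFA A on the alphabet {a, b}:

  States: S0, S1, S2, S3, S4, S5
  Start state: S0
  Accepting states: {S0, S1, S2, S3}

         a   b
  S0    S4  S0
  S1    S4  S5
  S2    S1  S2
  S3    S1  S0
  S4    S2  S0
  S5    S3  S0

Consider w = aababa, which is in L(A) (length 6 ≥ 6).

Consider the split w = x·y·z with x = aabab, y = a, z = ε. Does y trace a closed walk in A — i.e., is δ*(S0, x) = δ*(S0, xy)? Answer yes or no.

no

State sequence: S0 -a-> S4 -a-> S2 -b-> S2 -a-> S1 -b-> S5 -a-> S3

After x (step 5): S5. After xy (step 6): S3.
They differ (S5 ≠ S3), so y is not a cycle from the state after x; this split is not the one the pumping-lemma construction produces, and pumping y need not keep the string in L(A).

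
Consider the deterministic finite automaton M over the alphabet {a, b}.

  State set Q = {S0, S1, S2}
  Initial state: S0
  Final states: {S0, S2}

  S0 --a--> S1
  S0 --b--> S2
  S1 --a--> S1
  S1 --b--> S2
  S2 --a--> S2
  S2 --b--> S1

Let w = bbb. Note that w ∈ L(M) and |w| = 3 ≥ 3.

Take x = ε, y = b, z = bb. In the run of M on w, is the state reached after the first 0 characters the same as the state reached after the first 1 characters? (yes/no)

Run of M on the first 1 characters of w = b:
  step 0: S0  (start)
  step 1: S2  (read b: S0→S2)

After x (step 0): S0. After xy (step 1): S2.
They differ (S0 ≠ S2), so y is not a cycle from the state after x; this split is not the one the pumping-lemma construction produces, and pumping y need not keep the string in L(M).

no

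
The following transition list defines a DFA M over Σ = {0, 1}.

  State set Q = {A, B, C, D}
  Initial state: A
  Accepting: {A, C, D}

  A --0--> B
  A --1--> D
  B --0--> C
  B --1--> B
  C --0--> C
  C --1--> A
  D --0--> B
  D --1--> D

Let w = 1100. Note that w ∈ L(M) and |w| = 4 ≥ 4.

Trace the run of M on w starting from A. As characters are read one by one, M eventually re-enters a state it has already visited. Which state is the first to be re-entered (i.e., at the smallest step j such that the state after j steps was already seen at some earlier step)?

Run of M on w = 1 1 0 0:
  step 0: A  (start)
  step 1: D  (read 1: A→D)
  step 2: D  (read 1: D→D)   ← first repeat (D seen earlier)
  step 3: B  (read 0: D→B)
  step 4: C  (read 0: B→C)

The earliest repeat is at step j = 2: M is in D, which it already visited at step i = 1.
Since M has 4 states, any run of length ≥ 4 visits 4+1 states, so by pigeonhole some state repeats within the first 4 steps — that repeat gives the pumpable loop.

D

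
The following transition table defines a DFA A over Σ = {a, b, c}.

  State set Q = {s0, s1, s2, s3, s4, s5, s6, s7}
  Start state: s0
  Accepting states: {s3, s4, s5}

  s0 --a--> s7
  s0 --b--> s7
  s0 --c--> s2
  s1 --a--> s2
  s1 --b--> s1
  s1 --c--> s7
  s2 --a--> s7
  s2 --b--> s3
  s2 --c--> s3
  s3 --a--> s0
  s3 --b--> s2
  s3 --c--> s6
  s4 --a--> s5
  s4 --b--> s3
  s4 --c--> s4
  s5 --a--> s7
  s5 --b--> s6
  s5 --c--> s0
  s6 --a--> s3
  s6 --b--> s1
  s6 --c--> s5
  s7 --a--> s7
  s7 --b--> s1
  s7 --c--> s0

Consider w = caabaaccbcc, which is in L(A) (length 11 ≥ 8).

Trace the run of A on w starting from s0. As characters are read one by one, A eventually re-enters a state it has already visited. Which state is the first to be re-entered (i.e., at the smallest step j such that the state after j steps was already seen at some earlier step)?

State sequence: s0 -c-> s2 -a-> s7 -a-> s7 -b-> s1 -a-> s2 -a-> s7 -c-> s0 -c-> s2 -b-> s3 -c-> s6 -c-> s5
First repeat at step 3: s7 was already visited.

The earliest repeat is at step j = 3: A is in s7, which it already visited at step i = 2.
With |Q| = 8, pigeonhole forces a state repeat no later than step 8; the substring read between the first and second visits to that state can be pumped.

s7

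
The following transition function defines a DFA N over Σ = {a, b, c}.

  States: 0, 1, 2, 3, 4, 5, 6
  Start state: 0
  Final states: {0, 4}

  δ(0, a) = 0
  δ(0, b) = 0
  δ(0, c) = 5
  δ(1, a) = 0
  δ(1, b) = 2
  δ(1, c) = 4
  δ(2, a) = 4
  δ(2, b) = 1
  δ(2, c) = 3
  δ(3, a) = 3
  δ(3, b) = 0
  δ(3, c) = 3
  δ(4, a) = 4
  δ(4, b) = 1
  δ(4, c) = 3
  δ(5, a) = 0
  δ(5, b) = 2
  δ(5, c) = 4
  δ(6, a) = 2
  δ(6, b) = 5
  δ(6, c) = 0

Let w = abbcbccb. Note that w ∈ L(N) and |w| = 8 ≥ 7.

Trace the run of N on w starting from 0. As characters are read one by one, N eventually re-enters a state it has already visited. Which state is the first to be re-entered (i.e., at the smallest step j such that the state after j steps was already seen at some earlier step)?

State sequence: 0 -a-> 0 -b-> 0 -b-> 0 -c-> 5 -b-> 2 -c-> 3 -c-> 3 -b-> 0
First repeat at step 1: 0 was already visited.

The earliest repeat is at step j = 1: N is in 0, which it already visited at step i = 0.

0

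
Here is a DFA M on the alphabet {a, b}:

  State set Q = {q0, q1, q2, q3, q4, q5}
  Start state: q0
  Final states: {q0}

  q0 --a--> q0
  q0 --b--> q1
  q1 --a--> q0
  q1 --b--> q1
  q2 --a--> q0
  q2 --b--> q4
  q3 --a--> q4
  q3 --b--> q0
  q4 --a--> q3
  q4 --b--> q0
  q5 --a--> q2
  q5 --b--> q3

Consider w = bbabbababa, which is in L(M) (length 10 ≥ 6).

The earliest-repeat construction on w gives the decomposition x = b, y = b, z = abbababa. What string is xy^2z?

bbbabbababa

xy^2z = b·b·b·abbababa = bbbabbababa.
Reading y = b takes M from q1 back to q1, so after x·y·y the machine is still in q1, and z then leads to the accepting state q0. Hence bbbabbababa ∈ L(M).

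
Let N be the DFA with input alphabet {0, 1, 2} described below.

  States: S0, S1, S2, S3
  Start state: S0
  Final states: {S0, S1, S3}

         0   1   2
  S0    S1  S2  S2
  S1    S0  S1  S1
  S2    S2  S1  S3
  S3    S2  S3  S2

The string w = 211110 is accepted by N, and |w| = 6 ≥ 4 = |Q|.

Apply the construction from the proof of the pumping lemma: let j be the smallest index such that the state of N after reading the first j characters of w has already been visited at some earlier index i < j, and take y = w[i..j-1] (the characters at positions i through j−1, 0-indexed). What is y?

Run of N on w = 2 1 1 1 1 0:
  step 0: S0  (start)
  step 1: S2  (read 2: S0→S2)
  step 2: S1  (read 1: S2→S1)
  step 3: S1  (read 1: S1→S1)   ← first repeat (S1 seen earlier)
  step 4: S1  (read 1: S1→S1)
  step 5: S1  (read 1: S1→S1)
  step 6: S0  (read 0: S1→S0)

So i = 2, j = 3, giving x = w[0:2] = 21, y = w[2:3] = 1, z = w[3:6] = 110.
Check: |xy| = 3 ≤ 4 and |y| = 1 ≥ 1. Reading y takes N from S1 back to S1, so every xyⁱz is accepted.

1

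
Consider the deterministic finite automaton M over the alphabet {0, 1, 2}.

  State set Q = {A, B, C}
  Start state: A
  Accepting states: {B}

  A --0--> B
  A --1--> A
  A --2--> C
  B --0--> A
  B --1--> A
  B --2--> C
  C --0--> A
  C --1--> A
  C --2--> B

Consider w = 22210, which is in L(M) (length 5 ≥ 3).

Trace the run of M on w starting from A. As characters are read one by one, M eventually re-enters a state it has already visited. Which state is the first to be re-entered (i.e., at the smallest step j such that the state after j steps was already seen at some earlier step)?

Run of M on w = 2 2 2 1 0:
  step 0: A  (start)
  step 1: C  (read 2: A→C)
  step 2: B  (read 2: C→B)
  step 3: C  (read 2: B→C)   ← first repeat (C seen earlier)
  step 4: A  (read 1: C→A)
  step 5: B  (read 0: A→B)

The earliest repeat is at step j = 3: M is in C, which it already visited at step i = 1.
With |Q| = 3, pigeonhole forces a state repeat no later than step 3; the substring read between the first and second visits to that state can be pumped.

C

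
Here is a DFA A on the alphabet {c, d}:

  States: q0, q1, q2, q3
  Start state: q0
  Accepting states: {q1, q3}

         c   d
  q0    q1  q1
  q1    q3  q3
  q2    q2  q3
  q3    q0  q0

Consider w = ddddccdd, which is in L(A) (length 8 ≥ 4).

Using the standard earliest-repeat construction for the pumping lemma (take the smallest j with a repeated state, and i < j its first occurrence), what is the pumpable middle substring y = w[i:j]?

ddd

State sequence: q0 -d-> q1 -d-> q3 -d-> q0 -d-> q1 -c-> q3 -c-> q0 -d-> q1 -d-> q3
First repeat at step 3: q0 was already visited.

So i = 0, j = 3, giving x = w[0:0] = ε, y = w[0:3] = ddd, z = w[3:8] = dccdd.
Check: |xy| = 3 ≤ 4 and |y| = 3 ≥ 1. Reading y takes A from q0 back to q0, so every xyⁱz is accepted.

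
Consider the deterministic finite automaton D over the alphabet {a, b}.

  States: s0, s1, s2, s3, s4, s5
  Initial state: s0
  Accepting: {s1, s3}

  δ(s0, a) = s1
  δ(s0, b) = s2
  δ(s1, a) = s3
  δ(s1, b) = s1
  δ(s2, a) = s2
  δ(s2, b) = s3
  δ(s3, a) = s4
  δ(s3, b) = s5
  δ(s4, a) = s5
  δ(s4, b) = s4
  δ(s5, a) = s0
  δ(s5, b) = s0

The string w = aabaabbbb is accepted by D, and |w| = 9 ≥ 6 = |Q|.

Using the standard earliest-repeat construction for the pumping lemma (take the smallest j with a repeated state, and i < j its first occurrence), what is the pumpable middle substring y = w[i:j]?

aaba

State sequence: s0 -a-> s1 -a-> s3 -b-> s5 -a-> s0 -a-> s1 -b-> s1 -b-> s1 -b-> s1 -b-> s1
First repeat at step 4: s0 was already visited.

So i = 0, j = 4, giving x = w[0:0] = ε, y = w[0:4] = aaba, z = w[4:9] = abbbb.
Check: |xy| = 4 ≤ 6 and |y| = 4 ≥ 1. Reading y takes D from s0 back to s0, so every xyⁱz is accepted.
With |Q| = 6, pigeonhole forces a state repeat no later than step 6; the substring read between the first and second visits to that state can be pumped.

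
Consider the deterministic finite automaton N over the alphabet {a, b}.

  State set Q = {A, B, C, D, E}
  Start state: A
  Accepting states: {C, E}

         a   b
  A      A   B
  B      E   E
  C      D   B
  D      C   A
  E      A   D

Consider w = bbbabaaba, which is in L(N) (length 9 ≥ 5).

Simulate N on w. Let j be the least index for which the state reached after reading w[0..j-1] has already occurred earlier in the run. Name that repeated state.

B

State sequence: A -b-> B -b-> E -b-> D -a-> C -b-> B -a-> E -a-> A -b-> B -a-> E
First repeat at step 5: B was already visited.

The earliest repeat is at step j = 5: N is in B, which it already visited at step i = 1.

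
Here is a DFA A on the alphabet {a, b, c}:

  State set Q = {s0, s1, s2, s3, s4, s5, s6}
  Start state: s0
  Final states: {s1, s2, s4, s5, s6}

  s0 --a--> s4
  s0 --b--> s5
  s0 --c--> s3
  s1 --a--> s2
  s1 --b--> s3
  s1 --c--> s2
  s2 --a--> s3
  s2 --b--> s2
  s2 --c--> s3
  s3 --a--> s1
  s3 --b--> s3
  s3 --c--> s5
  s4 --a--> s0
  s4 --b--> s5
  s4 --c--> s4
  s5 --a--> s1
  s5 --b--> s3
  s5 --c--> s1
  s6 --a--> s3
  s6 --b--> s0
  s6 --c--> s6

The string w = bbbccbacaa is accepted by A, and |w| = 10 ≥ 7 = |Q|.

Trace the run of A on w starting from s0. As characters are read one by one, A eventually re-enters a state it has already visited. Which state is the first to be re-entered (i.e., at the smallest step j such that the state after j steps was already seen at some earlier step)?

s3

State sequence: s0 -b-> s5 -b-> s3 -b-> s3 -c-> s5 -c-> s1 -b-> s3 -a-> s1 -c-> s2 -a-> s3 -a-> s1
First repeat at step 3: s3 was already visited.

The earliest repeat is at step j = 3: A is in s3, which it already visited at step i = 2.
Pumping length from the standard proof: p = 7 (the number of states). The repeated state found above gives |xy| = j ≤ 7 and |y| = j − i ≥ 1.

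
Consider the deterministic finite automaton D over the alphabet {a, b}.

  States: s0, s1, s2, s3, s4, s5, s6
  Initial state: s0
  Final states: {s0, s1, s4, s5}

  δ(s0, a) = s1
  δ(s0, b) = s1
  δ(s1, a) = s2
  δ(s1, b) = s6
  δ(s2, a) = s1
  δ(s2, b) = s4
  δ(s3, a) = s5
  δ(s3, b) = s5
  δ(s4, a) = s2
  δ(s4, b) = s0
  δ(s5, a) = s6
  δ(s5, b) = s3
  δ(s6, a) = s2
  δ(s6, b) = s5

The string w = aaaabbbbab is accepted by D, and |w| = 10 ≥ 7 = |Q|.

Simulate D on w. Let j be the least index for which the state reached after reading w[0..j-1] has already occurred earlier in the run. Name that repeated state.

s1

Run of D on w = a a a a b b b b a b:
  step 0: s0  (start)
  step 1: s1  (read a: s0→s1)
  step 2: s2  (read a: s1→s2)
  step 3: s1  (read a: s2→s1)   ← first repeat (s1 seen earlier)
  step 4: s2  (read a: s1→s2)
  step 5: s4  (read b: s2→s4)
  step 6: s0  (read b: s4→s0)
  step 7: s1  (read b: s0→s1)
  step 8: s6  (read b: s1→s6)
  step 9: s2  (read a: s6→s2)
  step 10: s4  (read b: s2→s4)

The earliest repeat is at step j = 3: D is in s1, which it already visited at step i = 1.
Pumping length from the standard proof: p = 7 (the number of states). The repeated state found above gives |xy| = j ≤ 7 and |y| = j − i ≥ 1.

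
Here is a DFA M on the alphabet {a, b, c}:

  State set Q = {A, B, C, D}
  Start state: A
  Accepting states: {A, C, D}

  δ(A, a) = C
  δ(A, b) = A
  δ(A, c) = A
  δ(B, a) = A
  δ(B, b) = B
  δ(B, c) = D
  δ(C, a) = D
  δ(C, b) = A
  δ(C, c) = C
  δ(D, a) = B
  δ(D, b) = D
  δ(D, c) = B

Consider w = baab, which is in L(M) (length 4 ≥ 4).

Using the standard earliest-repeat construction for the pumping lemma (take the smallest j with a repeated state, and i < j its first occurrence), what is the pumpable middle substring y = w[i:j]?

Run of M on w = b a a b:
  step 0: A  (start)
  step 1: A  (read b: A→A)   ← first repeat (A seen earlier)
  step 2: C  (read a: A→C)
  step 3: D  (read a: C→D)
  step 4: D  (read b: D→D)

So i = 0, j = 1, giving x = w[0:0] = ε, y = w[0:1] = b, z = w[1:4] = aab.
Check: |xy| = 1 ≤ 4 and |y| = 1 ≥ 1. Reading y takes M from A back to A, so every xyⁱz is accepted.
The DFA has 4 states, so the proof of the pumping lemma guarantees a repeated state among the first 4+1 visited; the segment between the two visits is the pumpable y.

b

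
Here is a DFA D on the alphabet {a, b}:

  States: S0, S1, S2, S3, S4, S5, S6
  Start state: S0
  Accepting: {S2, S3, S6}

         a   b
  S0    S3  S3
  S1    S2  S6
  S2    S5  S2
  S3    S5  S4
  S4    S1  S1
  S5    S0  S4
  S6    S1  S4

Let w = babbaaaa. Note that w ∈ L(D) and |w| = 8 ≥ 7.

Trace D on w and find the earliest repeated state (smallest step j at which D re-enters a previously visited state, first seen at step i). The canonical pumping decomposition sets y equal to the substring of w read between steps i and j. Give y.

State sequence: S0 -b-> S3 -a-> S5 -b-> S4 -b-> S1 -a-> S2 -a-> S5 -a-> S0 -a-> S3
First repeat at step 6: S5 was already visited.

So i = 2, j = 6, giving x = w[0:2] = ba, y = w[2:6] = bbaa, z = w[6:8] = aa.
Check: |xy| = 6 ≤ 7 and |y| = 4 ≥ 1. Reading y takes D from S5 back to S5, so every xyⁱz is accepted.
With |Q| = 7, pigeonhole forces a state repeat no later than step 7; the substring read between the first and second visits to that state can be pumped.

bbaa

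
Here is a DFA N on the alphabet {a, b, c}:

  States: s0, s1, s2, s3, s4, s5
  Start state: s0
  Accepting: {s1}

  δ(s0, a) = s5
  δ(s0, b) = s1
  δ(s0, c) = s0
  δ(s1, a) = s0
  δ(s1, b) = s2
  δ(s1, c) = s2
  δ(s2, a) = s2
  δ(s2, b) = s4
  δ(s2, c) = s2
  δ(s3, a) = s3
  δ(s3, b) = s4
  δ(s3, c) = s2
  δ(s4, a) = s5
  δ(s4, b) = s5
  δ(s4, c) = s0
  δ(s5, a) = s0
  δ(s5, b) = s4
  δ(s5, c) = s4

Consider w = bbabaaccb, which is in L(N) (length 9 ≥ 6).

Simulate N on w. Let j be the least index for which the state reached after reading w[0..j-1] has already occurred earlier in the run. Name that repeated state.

s2

Run of N on w = b b a b a a c c b:
  step 0: s0  (start)
  step 1: s1  (read b: s0→s1)
  step 2: s2  (read b: s1→s2)
  step 3: s2  (read a: s2→s2)   ← first repeat (s2 seen earlier)
  step 4: s4  (read b: s2→s4)
  step 5: s5  (read a: s4→s5)
  step 6: s0  (read a: s5→s0)
  step 7: s0  (read c: s0→s0)
  step 8: s0  (read c: s0→s0)
  step 9: s1  (read b: s0→s1)

The earliest repeat is at step j = 3: N is in s2, which it already visited at step i = 2.
Since N has 6 states, any run of length ≥ 6 visits 6+1 states, so by pigeonhole some state repeats within the first 6 steps — that repeat gives the pumpable loop.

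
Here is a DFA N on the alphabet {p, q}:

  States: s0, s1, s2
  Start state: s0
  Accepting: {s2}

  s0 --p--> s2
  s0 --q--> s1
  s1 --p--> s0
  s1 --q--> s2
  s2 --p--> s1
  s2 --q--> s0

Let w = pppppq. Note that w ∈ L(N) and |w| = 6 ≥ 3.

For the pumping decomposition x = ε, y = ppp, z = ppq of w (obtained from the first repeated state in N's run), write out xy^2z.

ppppppppq

xy^2z = ε·ppp·ppp·ppq = ppppppppq.
Reading y = ppp takes N from s0 back to s0, so after x·y·y the machine is still in s0, and z then leads to the accepting state s2. Hence ppppppppq ∈ L(N).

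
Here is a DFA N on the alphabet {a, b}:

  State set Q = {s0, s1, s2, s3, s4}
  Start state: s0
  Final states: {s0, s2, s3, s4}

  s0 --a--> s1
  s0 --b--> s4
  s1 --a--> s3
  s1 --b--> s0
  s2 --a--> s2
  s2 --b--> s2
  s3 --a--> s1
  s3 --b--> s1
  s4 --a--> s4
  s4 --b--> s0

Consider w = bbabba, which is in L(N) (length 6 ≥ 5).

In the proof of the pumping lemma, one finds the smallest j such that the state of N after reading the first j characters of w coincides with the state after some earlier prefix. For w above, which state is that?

State sequence: s0 -b-> s4 -b-> s0 -a-> s1 -b-> s0 -b-> s4 -a-> s4
First repeat at step 2: s0 was already visited.

The earliest repeat is at step j = 2: N is in s0, which it already visited at step i = 0.

s0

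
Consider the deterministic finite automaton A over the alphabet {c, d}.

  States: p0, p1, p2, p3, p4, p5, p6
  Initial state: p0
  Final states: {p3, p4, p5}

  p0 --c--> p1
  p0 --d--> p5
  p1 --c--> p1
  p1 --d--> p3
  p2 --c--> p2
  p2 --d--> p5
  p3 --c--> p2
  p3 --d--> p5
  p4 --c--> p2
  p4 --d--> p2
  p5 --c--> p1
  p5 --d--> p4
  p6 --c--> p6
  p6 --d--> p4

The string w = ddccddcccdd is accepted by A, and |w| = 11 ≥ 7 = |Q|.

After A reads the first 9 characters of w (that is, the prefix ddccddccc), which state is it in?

Run of A on the first 9 characters of w = d d c c d d c c c:
  step 0: p0  (start)
  step 1: p5  (read d: p0→p5)
  step 2: p4  (read d: p5→p4)
  step 3: p2  (read c: p4→p2)
  step 4: p2  (read c: p2→p2)
  step 5: p5  (read d: p2→p5)
  step 6: p4  (read d: p5→p4)
  step 7: p2  (read c: p4→p2)
  step 8: p2  (read c: p2→p2)
  step 9: p2  (read c: p2→p2)

After reading 9 characters, A is in state p2.
(This kind of state-tracing is the core of the pumping-lemma construction: with 7 states, pigeonhole forces a repeat within the first 7 steps.)

p2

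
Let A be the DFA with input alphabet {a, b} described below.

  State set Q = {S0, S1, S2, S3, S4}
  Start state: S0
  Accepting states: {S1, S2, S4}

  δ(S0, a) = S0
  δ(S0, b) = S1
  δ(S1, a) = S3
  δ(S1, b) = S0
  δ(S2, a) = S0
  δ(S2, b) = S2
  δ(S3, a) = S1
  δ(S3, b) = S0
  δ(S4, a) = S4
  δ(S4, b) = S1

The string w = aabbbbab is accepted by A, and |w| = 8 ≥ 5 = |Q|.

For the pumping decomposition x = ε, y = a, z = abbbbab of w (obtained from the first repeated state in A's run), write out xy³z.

aaaabbbbab

xy^3z = ε·a·a·a·abbbbab = aaaabbbbab.
Reading y = a takes A from S0 back to S0, so after x·y·y·y the machine is still in S0, and z then leads to the accepting state S1. Hence aaaabbbbab ∈ L(A).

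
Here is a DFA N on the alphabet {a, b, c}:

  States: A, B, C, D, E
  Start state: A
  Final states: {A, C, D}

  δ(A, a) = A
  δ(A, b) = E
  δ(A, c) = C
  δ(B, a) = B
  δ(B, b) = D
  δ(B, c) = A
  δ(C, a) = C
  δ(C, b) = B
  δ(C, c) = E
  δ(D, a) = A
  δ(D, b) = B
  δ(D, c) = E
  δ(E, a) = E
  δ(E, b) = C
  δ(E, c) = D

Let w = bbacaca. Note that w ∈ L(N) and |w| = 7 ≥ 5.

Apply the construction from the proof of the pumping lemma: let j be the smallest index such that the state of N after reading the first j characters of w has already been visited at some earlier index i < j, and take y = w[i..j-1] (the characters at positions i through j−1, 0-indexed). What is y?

a

Run of N on w = b b a c a c a:
  step 0: A  (start)
  step 1: E  (read b: A→E)
  step 2: C  (read b: E→C)
  step 3: C  (read a: C→C)   ← first repeat (C seen earlier)
  step 4: E  (read c: C→E)
  step 5: E  (read a: E→E)
  step 6: D  (read c: E→D)
  step 7: A  (read a: D→A)

So i = 2, j = 3, giving x = w[0:2] = bb, y = w[2:3] = a, z = w[3:7] = caca.
Check: |xy| = 3 ≤ 5 and |y| = 1 ≥ 1. Reading y takes N from C back to C, so every xyⁱz is accepted.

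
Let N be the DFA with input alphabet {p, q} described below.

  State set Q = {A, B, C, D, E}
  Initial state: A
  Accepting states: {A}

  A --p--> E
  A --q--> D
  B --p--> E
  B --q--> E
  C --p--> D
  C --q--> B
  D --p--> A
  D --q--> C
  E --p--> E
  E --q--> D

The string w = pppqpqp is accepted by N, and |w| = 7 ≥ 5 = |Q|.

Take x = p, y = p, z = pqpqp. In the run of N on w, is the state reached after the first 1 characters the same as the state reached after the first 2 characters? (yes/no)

yes

State sequence: A -p-> E -p-> E

After x (step 1): E. After xy (step 2): E.
They match, so y = p drives N around a cycle from E back to itself; pumping y any number of times keeps N in E before reading z, and xyⁱz ∈ L(N) for every i ≥ 0.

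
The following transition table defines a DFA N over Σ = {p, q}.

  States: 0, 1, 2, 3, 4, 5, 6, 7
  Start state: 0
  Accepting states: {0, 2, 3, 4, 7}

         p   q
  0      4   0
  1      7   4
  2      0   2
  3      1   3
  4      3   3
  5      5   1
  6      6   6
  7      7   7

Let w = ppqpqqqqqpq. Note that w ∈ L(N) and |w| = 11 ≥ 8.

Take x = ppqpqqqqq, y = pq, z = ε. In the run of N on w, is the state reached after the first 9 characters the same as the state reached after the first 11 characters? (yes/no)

State sequence: 0 -p-> 4 -p-> 3 -q-> 3 -p-> 1 -q-> 4 -q-> 3 -q-> 3 -q-> 3 -q-> 3 -p-> 1 -q-> 4

After x (step 9): 3. After xy (step 11): 4.
They differ (3 ≠ 4), so y is not a cycle from the state after x; this split is not the one the pumping-lemma construction produces, and pumping y need not keep the string in L(N).

no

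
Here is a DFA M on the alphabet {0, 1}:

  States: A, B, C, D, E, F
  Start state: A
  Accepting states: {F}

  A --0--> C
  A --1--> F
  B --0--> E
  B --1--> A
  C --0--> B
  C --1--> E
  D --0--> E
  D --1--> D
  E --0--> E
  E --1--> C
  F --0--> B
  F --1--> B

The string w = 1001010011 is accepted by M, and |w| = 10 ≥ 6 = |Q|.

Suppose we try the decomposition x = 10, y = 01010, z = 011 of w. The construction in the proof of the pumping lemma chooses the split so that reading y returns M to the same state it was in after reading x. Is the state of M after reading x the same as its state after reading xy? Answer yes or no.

State sequence: A -1-> F -0-> B -0-> E -1-> C -0-> B -1-> A -0-> C

After x (step 2): B. After xy (step 7): C.
They differ (B ≠ C), so y is not a cycle from the state after x; this split is not the one the pumping-lemma construction produces, and pumping y need not keep the string in L(M).

no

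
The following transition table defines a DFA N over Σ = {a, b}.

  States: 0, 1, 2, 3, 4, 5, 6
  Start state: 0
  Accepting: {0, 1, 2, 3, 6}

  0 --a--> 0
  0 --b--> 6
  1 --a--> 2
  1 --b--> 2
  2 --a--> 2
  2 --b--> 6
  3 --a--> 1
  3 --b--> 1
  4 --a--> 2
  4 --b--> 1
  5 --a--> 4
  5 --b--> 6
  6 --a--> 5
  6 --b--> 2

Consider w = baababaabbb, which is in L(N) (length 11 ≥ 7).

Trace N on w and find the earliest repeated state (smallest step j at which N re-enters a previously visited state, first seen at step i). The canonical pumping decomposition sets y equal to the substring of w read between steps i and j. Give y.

aabab

Run of N on w = b a a b a b a a b b b:
  step 0: 0  (start)
  step 1: 6  (read b: 0→6)
  step 2: 5  (read a: 6→5)
  step 3: 4  (read a: 5→4)
  step 4: 1  (read b: 4→1)
  step 5: 2  (read a: 1→2)
  step 6: 6  (read b: 2→6)   ← first repeat (6 seen earlier)
  step 7: 5  (read a: 6→5)
  step 8: 4  (read a: 5→4)
  step 9: 1  (read b: 4→1)
  step 10: 2  (read b: 1→2)
  step 11: 6  (read b: 2→6)

So i = 1, j = 6, giving x = w[0:1] = b, y = w[1:6] = aabab, z = w[6:11] = aabbb.
Check: |xy| = 6 ≤ 7 and |y| = 5 ≥ 1. Reading y takes N from 6 back to 6, so every xyⁱz is accepted.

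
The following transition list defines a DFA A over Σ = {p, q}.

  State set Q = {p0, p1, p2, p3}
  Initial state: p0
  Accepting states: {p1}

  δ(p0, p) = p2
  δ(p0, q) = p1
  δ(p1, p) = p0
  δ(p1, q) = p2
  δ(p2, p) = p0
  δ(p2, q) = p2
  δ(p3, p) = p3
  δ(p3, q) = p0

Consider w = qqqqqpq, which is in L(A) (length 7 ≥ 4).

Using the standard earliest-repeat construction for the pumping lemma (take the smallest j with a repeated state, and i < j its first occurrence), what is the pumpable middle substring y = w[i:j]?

q

State sequence: p0 -q-> p1 -q-> p2 -q-> p2 -q-> p2 -q-> p2 -p-> p0 -q-> p1
First repeat at step 3: p2 was already visited.

So i = 2, j = 3, giving x = w[0:2] = qq, y = w[2:3] = q, z = w[3:7] = qqpq.
Check: |xy| = 3 ≤ 4 and |y| = 1 ≥ 1. Reading y takes A from p2 back to p2, so every xyⁱz is accepted.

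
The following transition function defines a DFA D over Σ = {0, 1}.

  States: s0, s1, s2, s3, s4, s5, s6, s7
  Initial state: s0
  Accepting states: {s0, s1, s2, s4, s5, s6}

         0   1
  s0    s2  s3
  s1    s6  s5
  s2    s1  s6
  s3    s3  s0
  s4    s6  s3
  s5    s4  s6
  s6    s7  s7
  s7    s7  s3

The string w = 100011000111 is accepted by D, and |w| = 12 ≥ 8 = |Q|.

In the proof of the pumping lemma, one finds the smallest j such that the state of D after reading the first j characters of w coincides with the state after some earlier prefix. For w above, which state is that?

State sequence: s0 -1-> s3 -0-> s3 -0-> s3 -0-> s3 -1-> s0 -1-> s3 -0-> s3 -0-> s3 -0-> s3 -1-> s0 -1-> s3 -1-> s0
First repeat at step 2: s3 was already visited.

The earliest repeat is at step j = 2: D is in s3, which it already visited at step i = 1.

s3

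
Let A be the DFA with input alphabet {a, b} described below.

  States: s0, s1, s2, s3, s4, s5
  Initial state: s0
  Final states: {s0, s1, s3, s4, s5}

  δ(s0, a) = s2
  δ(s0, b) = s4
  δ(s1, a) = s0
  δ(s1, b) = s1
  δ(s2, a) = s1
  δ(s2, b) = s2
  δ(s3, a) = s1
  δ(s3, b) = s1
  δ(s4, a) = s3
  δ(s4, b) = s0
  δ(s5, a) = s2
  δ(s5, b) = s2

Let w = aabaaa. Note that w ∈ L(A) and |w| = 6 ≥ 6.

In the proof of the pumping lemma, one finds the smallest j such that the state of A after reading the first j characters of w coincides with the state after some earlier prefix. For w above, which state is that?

Run of A on w = a a b a a a:
  step 0: s0  (start)
  step 1: s2  (read a: s0→s2)
  step 2: s1  (read a: s2→s1)
  step 3: s1  (read b: s1→s1)   ← first repeat (s1 seen earlier)
  step 4: s0  (read a: s1→s0)
  step 5: s2  (read a: s0→s2)
  step 6: s1  (read a: s2→s1)

The earliest repeat is at step j = 3: A is in s1, which it already visited at step i = 2.

s1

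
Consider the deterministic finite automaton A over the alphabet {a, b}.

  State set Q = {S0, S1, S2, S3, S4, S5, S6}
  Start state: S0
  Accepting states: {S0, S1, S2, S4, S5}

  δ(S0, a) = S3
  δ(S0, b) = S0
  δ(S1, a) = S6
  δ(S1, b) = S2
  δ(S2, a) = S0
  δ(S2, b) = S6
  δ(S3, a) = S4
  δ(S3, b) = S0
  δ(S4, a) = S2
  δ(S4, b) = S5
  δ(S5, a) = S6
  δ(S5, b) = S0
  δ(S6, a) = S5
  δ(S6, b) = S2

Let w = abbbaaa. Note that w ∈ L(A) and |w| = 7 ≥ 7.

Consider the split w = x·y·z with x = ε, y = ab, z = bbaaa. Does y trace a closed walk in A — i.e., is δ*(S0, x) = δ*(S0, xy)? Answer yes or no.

yes

State sequence: S0 -a-> S3 -b-> S0

After x (step 0): S0. After xy (step 2): S0.
They match, so y = ab drives A around a cycle from S0 back to itself; pumping y any number of times keeps A in S0 before reading z, and xyⁱz ∈ L(A) for every i ≥ 0.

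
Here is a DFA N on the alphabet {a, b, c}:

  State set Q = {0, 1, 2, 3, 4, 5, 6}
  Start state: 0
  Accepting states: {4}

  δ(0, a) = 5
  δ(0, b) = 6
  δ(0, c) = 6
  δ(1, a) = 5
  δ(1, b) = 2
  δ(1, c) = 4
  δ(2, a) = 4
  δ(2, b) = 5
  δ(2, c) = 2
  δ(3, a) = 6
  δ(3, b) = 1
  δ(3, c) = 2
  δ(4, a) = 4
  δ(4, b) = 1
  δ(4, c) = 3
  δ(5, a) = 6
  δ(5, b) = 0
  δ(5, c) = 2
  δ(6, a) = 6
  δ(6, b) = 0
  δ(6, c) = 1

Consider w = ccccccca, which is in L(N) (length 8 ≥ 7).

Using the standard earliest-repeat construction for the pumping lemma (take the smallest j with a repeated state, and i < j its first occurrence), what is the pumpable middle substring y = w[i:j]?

State sequence: 0 -c-> 6 -c-> 1 -c-> 4 -c-> 3 -c-> 2 -c-> 2 -c-> 2 -a-> 4
First repeat at step 6: 2 was already visited.

So i = 5, j = 6, giving x = w[0:5] = ccccc, y = w[5:6] = c, z = w[6:8] = ca.
Check: |xy| = 6 ≤ 7 and |y| = 1 ≥ 1. Reading y takes N from 2 back to 2, so every xyⁱz is accepted.

c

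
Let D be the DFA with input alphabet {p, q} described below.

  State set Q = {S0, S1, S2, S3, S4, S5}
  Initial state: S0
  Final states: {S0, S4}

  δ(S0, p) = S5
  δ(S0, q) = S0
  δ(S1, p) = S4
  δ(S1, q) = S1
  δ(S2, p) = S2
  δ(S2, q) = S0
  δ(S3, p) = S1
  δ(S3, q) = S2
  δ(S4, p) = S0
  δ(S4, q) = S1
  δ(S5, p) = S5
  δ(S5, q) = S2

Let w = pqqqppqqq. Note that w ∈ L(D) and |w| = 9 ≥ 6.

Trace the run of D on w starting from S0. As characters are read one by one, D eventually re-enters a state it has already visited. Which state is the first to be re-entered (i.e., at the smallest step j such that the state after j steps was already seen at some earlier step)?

S0

State sequence: S0 -p-> S5 -q-> S2 -q-> S0 -q-> S0 -p-> S5 -p-> S5 -q-> S2 -q-> S0 -q-> S0
First repeat at step 3: S0 was already visited.

The earliest repeat is at step j = 3: D is in S0, which it already visited at step i = 0.
Pumping length from the standard proof: p = 6 (the number of states). The repeated state found above gives |xy| = j ≤ 6 and |y| = j − i ≥ 1.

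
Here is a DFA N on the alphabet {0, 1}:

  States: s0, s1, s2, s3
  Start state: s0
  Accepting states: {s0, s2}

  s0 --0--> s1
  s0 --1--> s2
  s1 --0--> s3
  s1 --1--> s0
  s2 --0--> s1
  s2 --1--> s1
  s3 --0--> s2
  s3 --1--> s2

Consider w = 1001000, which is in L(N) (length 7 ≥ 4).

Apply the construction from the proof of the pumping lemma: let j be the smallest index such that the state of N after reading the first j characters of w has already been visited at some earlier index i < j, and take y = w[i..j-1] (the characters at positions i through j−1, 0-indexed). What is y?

Run of N on w = 1 0 0 1 0 0 0:
  step 0: s0  (start)
  step 1: s2  (read 1: s0→s2)
  step 2: s1  (read 0: s2→s1)
  step 3: s3  (read 0: s1→s3)
  step 4: s2  (read 1: s3→s2)   ← first repeat (s2 seen earlier)
  step 5: s1  (read 0: s2→s1)
  step 6: s3  (read 0: s1→s3)
  step 7: s2  (read 0: s3→s2)

So i = 1, j = 4, giving x = w[0:1] = 1, y = w[1:4] = 001, z = w[4:7] = 000.
Check: |xy| = 4 ≤ 4 and |y| = 3 ≥ 1. Reading y takes N from s2 back to s2, so every xyⁱz is accepted.

001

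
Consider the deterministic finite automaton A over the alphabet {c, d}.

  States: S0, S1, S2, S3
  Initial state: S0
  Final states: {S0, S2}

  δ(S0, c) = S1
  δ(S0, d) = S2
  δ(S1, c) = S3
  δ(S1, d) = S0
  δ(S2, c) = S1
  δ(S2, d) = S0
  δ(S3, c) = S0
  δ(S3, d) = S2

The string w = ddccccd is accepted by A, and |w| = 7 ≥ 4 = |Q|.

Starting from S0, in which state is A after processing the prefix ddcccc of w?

S1

Run of A on the first 6 characters of w = d d c c c c:
  step 0: S0  (start)
  step 1: S2  (read d: S0→S2)
  step 2: S0  (read d: S2→S0)
  step 3: S1  (read c: S0→S1)
  step 4: S3  (read c: S1→S3)
  step 5: S0  (read c: S3→S0)
  step 6: S1  (read c: S0→S1)

After reading 6 characters, A is in state S1.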